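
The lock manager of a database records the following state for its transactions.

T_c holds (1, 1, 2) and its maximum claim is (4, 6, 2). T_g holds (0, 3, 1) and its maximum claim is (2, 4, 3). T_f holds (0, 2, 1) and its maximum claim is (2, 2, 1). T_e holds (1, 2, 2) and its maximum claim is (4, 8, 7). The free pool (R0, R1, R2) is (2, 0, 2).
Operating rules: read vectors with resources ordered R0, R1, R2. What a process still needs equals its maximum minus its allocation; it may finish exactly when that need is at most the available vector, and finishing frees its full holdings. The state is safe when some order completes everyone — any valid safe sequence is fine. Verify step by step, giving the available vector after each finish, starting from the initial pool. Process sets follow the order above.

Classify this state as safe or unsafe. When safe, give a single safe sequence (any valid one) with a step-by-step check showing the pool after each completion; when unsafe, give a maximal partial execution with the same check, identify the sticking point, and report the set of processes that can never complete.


The state is UNSAFE.
Key observation: the pool after T_f, T_g is (2, 5, 4); every surviving request exceeds it in R0, so progress ends there.
Going as far as possible: T_f, T_g; after that, nothing fits. Step-by-step check:
  pool = (2, 0, 2)
  T_f: need (2, 0, 0) fits (2, 0, 2); releases (0, 2, 1), pool now (2, 2, 3)
  T_g: need (2, 1, 2) fits (2, 2, 3); releases (0, 3, 1), pool now (2, 5, 4)
  blocked: T_c wants (3, 5, 0), pool (2, 5, 4) — not enough R0
  blocked: T_e wants (3, 6, 5), pool (2, 5, 4) — not enough R0, R1 and R2
Permanently blocked: T_c and T_e.


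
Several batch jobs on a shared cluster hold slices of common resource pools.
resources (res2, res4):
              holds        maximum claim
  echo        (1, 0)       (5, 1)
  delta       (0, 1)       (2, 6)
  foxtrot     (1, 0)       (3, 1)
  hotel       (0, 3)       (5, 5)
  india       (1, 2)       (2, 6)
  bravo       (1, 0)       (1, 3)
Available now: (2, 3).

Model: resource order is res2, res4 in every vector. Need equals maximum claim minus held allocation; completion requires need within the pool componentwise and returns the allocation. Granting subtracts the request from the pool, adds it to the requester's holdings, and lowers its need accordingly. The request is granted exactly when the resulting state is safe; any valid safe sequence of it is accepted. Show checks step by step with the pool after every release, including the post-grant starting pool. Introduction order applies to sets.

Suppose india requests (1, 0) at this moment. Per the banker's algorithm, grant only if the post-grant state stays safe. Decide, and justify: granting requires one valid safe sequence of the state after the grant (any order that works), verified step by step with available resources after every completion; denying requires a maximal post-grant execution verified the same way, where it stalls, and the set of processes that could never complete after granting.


DENY: after the grant no complete ordering would exist.
Key observation: after bravo, foxtrot the pool peaks at (3, 3), and each blocked process is short somewhere: echo on res2; delta on res4; hotel on res2; india on res4.
On the post-grant state, bravo, foxtrot is a maximal run — nothing extends it. Check, step by step:
  pool = (1, 3)
  run bravo (needs (0, 3), free (1, 3)); after release of (1, 0) the pool is (2, 3)
  run foxtrot (needs (2, 1), free (2, 3)); after release of (1, 0) the pool is (3, 3)
  echo cannot run: need (4, 1) vs free (3, 3) (insufficient res2)
  delta cannot run: need (2, 5) vs free (3, 3) (insufficient res4)
  hotel cannot run: need (5, 2) vs free (3, 3) (insufficient res2)
  india cannot run: need (0, 4) vs free (3, 3) (insufficient res4)
Post-grant, the permanently blocked set is echo, delta, hotel and india.


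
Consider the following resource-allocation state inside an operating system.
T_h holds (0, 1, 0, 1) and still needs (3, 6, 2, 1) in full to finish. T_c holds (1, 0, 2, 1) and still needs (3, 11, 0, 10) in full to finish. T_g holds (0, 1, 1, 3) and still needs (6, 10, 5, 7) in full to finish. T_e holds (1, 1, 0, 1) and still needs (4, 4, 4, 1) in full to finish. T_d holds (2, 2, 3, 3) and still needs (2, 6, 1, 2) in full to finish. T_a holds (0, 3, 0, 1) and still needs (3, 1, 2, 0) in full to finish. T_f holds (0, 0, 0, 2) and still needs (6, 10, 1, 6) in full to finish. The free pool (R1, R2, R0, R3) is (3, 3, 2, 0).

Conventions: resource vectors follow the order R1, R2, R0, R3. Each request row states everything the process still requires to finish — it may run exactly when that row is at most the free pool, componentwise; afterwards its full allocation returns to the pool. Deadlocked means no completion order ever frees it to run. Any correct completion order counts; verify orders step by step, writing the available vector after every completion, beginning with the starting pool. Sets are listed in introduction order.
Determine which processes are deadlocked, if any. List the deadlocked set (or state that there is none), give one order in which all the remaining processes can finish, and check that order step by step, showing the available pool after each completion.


No process is deadlocked.
Key observation: no deadlock: T_a fits now, and the freed resources carry the rest through.
One completion order for the rest: T_a, T_h, T_d, T_e, T_f, T_g, T_c. Walking it through:
  pool = (3, 3, 2, 0)
  T_a: need (3, 1, 2, 0) fits (3, 3, 2, 0); releases (0, 3, 0, 1), pool now (3, 6, 2, 1)
  T_h: need (3, 6, 2, 1) fits (3, 6, 2, 1); releases (0, 1, 0, 1), pool now (3, 7, 2, 2)
  T_d: need (2, 6, 1, 2) fits (3, 7, 2, 2); releases (2, 2, 3, 3), pool now (5, 9, 5, 5)
  T_e: need (4, 4, 4, 1) fits (5, 9, 5, 5); releases (1, 1, 0, 1), pool now (6, 10, 5, 6)
  T_f: need (6, 10, 1, 6) fits (6, 10, 5, 6); releases (0, 0, 0, 2), pool now (6, 10, 5, 8)
  T_g: need (6, 10, 5, 7) fits (6, 10, 5, 8); releases (0, 1, 1, 3), pool now (6, 11, 6, 11)
  T_c: need (3, 11, 0, 10) fits (6, 11, 6, 11); releases (1, 0, 2, 1), pool now (7, 11, 8, 12)


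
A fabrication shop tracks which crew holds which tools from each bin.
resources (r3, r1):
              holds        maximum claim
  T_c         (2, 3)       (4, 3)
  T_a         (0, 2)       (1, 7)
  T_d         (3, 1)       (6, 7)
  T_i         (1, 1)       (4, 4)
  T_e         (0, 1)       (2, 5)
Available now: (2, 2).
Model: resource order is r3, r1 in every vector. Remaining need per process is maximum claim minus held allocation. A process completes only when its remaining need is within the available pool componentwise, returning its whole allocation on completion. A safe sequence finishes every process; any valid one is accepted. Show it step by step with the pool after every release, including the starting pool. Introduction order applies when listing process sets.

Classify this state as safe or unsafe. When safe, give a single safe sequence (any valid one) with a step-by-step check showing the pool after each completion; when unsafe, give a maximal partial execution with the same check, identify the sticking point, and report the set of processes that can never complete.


SAFE. One safe sequence: T_c, T_e, T_d, T_a, T_i.
Key observation: the first exact fit in this order is T_c — it needs (2, 0) with (2, 2) free, meeting a requested resource to the last unit.
Walking it through:
  pool = (2, 2)
  run T_c (needs (2, 0), free (2, 2)); after release of (2, 3) the pool is (4, 5)
  run T_e (needs (2, 4), free (4, 5)); after release of (0, 1) the pool is (4, 6)
  run T_d (needs (3, 6), free (4, 6)); after release of (3, 1) the pool is (7, 7)
  run T_a (needs (1, 5), free (7, 7)); after release of (0, 2) the pool is (7, 9)
  run T_i (needs (3, 3), free (7, 9)); after release of (1, 1) the pool is (8, 10)


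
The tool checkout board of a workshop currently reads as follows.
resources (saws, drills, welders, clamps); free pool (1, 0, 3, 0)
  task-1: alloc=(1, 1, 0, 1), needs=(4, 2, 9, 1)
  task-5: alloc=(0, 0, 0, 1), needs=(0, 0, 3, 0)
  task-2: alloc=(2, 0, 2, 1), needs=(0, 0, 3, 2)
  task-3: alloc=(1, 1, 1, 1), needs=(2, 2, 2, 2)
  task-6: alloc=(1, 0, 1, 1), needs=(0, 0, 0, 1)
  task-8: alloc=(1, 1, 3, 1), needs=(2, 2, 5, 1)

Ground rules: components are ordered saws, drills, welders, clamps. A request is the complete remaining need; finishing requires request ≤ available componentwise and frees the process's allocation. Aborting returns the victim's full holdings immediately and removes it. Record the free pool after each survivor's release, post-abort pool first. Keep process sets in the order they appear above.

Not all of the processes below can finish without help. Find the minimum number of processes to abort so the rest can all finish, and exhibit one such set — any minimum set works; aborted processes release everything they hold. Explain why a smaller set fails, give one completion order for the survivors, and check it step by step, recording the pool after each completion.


Abort task-1 and task-8.
Key observation: the deadlocked task-3 becomes finishable only because task-1 and task-8 released (2, 2, 3, 2); it completes at step 3 below.
No one abort is enough; case by case: task-1 alone leaves task-3 blocked (short on drills); task-5 alone leaves task-1 blocked (short on drills and welders); task-2 alone leaves task-1 blocked (short on drills and welders); task-3 alone leaves task-1 blocked (short on drills and welders); task-6 alone leaves task-1 blocked (short on drills and welders); task-8 alone leaves task-1 blocked (short on drills).
Survivors finish in the order: task-6, task-2, task-3, task-5. Step-by-step check (pool after the aborts first):
  pool = (3, 2, 6, 2)
  task-6: need (0, 0, 0, 1) fits (3, 2, 6, 2); releases (1, 0, 1, 1), pool now (4, 2, 7, 3)
  task-2: need (0, 0, 3, 2) fits (4, 2, 7, 3); releases (2, 0, 2, 1), pool now (6, 2, 9, 4)
  task-3: need (2, 2, 2, 2) fits (6, 2, 9, 4); releases (1, 1, 1, 1), pool now (7, 3, 10, 5)
  task-5: need (0, 0, 3, 0) fits (7, 3, 10, 5); releases (0, 0, 0, 1), pool now (7, 3, 10, 6)


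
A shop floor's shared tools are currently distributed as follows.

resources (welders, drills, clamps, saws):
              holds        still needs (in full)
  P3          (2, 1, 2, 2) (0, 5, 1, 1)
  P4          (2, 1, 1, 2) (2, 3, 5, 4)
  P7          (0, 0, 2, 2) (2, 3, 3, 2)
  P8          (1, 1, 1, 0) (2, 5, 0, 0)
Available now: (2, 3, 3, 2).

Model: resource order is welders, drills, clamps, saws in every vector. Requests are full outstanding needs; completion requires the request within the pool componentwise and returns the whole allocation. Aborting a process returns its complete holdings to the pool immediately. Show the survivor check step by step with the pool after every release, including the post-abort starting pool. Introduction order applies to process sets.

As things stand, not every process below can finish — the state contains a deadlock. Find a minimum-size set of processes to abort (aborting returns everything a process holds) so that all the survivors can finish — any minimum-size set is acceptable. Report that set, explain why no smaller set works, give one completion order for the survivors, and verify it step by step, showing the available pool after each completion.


Abort P8.
Key observation: the deadlocked P3 becomes finishable only because P8 released (1, 1, 1, 0); it completes at step 3 below.
Minimality: the empty abort set fails — the state is deadlocked as it stands.
Survivors finish in the order: P7, P4, P3. Check, step by step (pool after the aborts first):
  pool = (3, 4, 4, 2)
  P7: need (2, 3, 3, 2) fits (3, 4, 4, 2); releases (0, 0, 2, 2), pool now (3, 4, 6, 4)
  P4: need (2, 3, 5, 4) fits (3, 4, 6, 4); releases (2, 1, 1, 2), pool now (5, 5, 7, 6)
  P3: need (0, 5, 1, 1) fits (5, 5, 7, 6); releases (2, 1, 2, 2), pool now (7, 6, 9, 8)


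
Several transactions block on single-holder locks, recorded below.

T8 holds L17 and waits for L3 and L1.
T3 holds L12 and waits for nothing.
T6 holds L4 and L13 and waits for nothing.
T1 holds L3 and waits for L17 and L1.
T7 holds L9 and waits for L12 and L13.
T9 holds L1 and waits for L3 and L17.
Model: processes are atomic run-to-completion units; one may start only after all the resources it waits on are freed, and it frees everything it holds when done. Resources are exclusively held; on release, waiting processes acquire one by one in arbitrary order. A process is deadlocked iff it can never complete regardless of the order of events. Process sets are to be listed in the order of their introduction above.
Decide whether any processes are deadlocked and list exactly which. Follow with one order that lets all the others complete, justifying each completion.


Deadlocked: T8, T1 and T9.
Key observation: along T8 -> T1 -> T8, each member waits on what the next one holds — a deadlock; T9 is caught in further circular waits.
A valid finishing order for the others: T6, T3, T7.
Walking it through:
  T6 waits on nothing -> runs at once and releases L4 and L13
  T3 waits on nothing -> runs at once and releases L12
  T7 waits on L12 and L13 — all released -> runs and releases L9


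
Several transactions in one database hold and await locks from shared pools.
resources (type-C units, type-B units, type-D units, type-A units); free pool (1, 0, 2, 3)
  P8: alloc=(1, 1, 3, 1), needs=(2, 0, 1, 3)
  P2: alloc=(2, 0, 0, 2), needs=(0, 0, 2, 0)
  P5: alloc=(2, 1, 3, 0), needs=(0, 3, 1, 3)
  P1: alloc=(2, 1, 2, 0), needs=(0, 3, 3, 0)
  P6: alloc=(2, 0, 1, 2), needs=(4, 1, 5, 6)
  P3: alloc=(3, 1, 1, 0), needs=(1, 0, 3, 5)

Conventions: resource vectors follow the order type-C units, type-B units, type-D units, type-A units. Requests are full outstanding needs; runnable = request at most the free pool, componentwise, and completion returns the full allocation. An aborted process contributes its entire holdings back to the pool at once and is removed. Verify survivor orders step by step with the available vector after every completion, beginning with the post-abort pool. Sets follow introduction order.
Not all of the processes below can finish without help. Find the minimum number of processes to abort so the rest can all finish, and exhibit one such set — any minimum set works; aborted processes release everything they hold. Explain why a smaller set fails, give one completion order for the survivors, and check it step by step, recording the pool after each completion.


Abort P1.
Key observation: no ordering could ever have run P5 before the abort of P1; with (2, 1, 2, 0) back in the pool it fits at step 4.
No smaller set exists: with zero aborts the deadlock remains.
The survivors complete as P2, P3, P8, P5, P6. Walking it through (starting from the post-abort pool):
  pool = (3, 1, 4, 3)
  run P2 (needs (0, 0, 2, 0), free (3, 1, 4, 3)); after release of (2, 0, 0, 2) the pool is (5, 1, 4, 5)
  run P3 (needs (1, 0, 3, 5), free (5, 1, 4, 5)); after release of (3, 1, 1, 0) the pool is (8, 2, 5, 5)
  run P8 (needs (2, 0, 1, 3), free (8, 2, 5, 5)); after release of (1, 1, 3, 1) the pool is (9, 3, 8, 6)
  run P5 (needs (0, 3, 1, 3), free (9, 3, 8, 6)); after release of (2, 1, 3, 0) the pool is (11, 4, 11, 6)
  run P6 (needs (4, 1, 5, 6), free (11, 4, 11, 6)); after release of (2, 0, 1, 2) the pool is (13, 4, 12, 8)


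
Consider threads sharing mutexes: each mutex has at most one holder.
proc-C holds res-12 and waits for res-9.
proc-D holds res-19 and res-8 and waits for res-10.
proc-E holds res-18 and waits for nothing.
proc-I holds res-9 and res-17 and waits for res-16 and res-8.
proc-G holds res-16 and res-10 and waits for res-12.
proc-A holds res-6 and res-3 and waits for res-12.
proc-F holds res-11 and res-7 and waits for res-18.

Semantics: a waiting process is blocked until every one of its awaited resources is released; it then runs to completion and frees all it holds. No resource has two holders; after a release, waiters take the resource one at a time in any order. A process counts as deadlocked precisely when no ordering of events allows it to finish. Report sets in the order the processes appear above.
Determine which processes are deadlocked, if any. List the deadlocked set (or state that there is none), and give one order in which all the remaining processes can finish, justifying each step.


Deadlocked: proc-C, proc-D, proc-I, proc-G and proc-A.
Key observation: the waits loop around proc-C -> proc-I -> proc-D -> proc-G -> proc-C with no way out; proc-A waits into the deadlock from upstream.
The rest can finish in the order proc-E, proc-F.
Check, step by step:
  proc-E: no waits; runs immediately, freeing res-18
  proc-F waits on res-18 — all released -> runs and releases res-11 and res-7


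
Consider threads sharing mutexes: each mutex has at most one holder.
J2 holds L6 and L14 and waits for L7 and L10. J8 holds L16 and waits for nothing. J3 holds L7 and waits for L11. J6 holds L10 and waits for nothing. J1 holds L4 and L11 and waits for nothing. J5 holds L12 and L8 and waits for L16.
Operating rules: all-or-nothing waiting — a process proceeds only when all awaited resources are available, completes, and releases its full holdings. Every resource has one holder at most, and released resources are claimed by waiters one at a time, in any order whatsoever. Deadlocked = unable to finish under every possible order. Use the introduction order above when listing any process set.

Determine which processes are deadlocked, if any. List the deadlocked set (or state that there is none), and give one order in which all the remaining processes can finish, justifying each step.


No process is deadlocked.
Key observation: there is no circular wait here — follow any chain and it reaches a process that is free to run now.
The rest can finish in the order J8, J6, J1, J5, J3, J2.
Check, step by step:
  J8: no waits; runs immediately, freeing L16
  J6: no waits; runs immediately, freeing L10
  J1: no waits; runs immediately, freeing L4 and L11
  J5 waits on L16 — all released -> runs and releases L12 and L8
  J3 waits on L11 — all released -> runs and releases L7
  J2 waits on L7 and L10 — all released -> runs and releases L6 and L14


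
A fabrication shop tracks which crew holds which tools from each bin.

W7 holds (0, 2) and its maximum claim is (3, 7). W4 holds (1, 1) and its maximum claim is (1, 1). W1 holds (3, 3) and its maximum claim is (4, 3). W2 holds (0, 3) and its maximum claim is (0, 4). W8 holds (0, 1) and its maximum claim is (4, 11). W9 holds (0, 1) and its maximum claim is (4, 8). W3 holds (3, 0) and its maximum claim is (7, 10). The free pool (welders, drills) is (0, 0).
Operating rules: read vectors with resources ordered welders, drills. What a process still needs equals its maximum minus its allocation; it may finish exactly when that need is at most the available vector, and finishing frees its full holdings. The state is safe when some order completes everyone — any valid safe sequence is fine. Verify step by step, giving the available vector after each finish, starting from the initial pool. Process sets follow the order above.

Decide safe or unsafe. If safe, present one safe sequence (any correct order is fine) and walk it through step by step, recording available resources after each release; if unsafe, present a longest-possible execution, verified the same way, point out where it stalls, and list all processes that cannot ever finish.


SAFE, for example via the order W4, W1, W2, W9, W7, W3, W8.
Key observation: reading the order forward, W1 is the first process whose need (1, 0) meets the free pool (1, 1) exactly on a resource it requests.
Walking it through:
  pool = (0, 0)
  W4 needs (0, 0) <= (0, 0) -> finishes; pool += (1, 1) = (1, 1)
  W1 needs (1, 0) <= (1, 1) -> finishes; pool += (3, 3) = (4, 4)
  W2 needs (0, 1) <= (4, 4) -> finishes; pool += (0, 3) = (4, 7)
  W9 needs (4, 7) <= (4, 7) -> finishes; pool += (0, 1) = (4, 8)
  W7 needs (3, 5) <= (4, 8) -> finishes; pool += (0, 2) = (4, 10)
  W3 needs (4, 10) <= (4, 10) -> finishes; pool += (3, 0) = (7, 10)
  W8 needs (4, 10) <= (7, 10) -> finishes; pool += (0, 1) = (7, 11)


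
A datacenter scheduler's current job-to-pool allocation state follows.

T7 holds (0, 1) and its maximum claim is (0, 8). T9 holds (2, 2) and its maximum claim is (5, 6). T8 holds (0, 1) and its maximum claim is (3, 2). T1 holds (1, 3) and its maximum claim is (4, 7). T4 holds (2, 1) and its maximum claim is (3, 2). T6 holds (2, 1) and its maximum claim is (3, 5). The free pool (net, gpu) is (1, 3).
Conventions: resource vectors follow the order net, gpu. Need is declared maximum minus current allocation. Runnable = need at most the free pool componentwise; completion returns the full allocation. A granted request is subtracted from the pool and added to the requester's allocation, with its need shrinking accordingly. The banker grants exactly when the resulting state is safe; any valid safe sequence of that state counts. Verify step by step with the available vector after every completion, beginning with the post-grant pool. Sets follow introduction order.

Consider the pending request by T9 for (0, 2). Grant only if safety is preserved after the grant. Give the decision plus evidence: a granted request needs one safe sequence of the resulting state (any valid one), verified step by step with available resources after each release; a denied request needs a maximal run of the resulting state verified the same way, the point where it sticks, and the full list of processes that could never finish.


GRANT — the state after the grant stays safe, e.g. via T4, T8, T9, T6, T1, T7.
Key observation: with (1, 1) left after the transfer, T4 can run at once — the state stays safe.
Step-by-step check of the post-grant state:
  pool = (1, 1)
  T4: need (1, 1) fits (1, 1); releases (2, 1), pool now (3, 2)
  T8: need (3, 1) fits (3, 2); releases (0, 1), pool now (3, 3)
  T9: need (3, 2) fits (3, 3); releases (2, 4), pool now (5, 7)
  T6: need (1, 4) fits (5, 7); releases (2, 1), pool now (7, 8)
  T1: need (3, 4) fits (7, 8); releases (1, 3), pool now (8, 11)
  T7: need (0, 7) fits (8, 11); releases (0, 1), pool now (8, 12)


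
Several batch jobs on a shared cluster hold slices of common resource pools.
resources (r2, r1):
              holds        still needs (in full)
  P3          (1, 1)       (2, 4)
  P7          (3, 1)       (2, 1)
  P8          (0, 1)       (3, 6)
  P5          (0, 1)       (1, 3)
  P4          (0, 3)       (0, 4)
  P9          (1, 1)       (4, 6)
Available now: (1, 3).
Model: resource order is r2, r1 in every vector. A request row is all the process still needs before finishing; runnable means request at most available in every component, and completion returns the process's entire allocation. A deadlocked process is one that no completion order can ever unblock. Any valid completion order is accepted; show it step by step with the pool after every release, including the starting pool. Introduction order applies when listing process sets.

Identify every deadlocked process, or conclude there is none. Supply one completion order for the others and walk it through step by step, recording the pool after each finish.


Deadlocked: P3, P7, P8 and P9.
Key observation: even finishing P5, P4 leaves just (1, 7) free — too little r2 for any of the remaining processes.
The rest can finish in the order P5, P4. Step-by-step check:
  pool = (1, 3)
  P5: need (1, 3) fits (1, 3); releases (0, 1), pool now (1, 4)
  P4: need (0, 4) fits (1, 4); releases (0, 3), pool now (1, 7)
The blocked processes can never fit:
  blocked: P3 wants (2, 4), pool (1, 7) — not enough r2
  blocked: P7 wants (2, 1), pool (1, 7) — not enough r2
  blocked: P8 wants (3, 6), pool (1, 7) — not enough r2
  blocked: P9 wants (4, 6), pool (1, 7) — not enough r2


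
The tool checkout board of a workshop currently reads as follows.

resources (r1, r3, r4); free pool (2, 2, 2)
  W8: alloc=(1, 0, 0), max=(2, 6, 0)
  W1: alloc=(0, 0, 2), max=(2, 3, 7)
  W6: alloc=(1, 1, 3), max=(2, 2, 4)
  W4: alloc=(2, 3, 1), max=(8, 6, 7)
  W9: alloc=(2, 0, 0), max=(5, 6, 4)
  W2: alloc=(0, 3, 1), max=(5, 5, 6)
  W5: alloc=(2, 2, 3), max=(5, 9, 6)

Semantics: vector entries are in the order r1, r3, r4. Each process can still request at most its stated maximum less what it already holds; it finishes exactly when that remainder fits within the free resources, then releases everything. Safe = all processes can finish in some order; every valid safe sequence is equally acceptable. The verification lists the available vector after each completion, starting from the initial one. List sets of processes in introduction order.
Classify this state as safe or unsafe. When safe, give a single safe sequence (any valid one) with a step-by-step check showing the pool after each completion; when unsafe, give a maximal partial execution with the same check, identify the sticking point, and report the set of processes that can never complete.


UNSAFE — no complete ordering exists.
Key observation: after W6, W1 the pool peaks at (3, 3, 7), and each blocked process is short somewhere: W8 on r3; W4 on r1; W9 on r3; W2 on r1; W5 on r3.
Going as far as possible: W6, W1; after that, nothing fits. Walking it through:
  pool = (2, 2, 2)
  W6 needs (1, 1, 1) <= (2, 2, 2) -> finishes; pool += (1, 1, 3) = (3, 3, 5)
  W1 needs (2, 3, 5) <= (3, 3, 5) -> finishes; pool += (0, 0, 2) = (3, 3, 7)
  W8 still needs (1, 6, 0) but only (3, 3, 7) is free — short on r3
  W4 still needs (6, 3, 6) but only (3, 3, 7) is free — short on r1
  W9 still needs (3, 6, 4) but only (3, 3, 7) is free — short on r3
  W2 still needs (5, 2, 5) but only (3, 3, 7) is free — short on r1
  W5 still needs (3, 7, 3) but only (3, 3, 7) is free — short on r3
Permanently blocked: W8, W4, W9, W2 and W5.


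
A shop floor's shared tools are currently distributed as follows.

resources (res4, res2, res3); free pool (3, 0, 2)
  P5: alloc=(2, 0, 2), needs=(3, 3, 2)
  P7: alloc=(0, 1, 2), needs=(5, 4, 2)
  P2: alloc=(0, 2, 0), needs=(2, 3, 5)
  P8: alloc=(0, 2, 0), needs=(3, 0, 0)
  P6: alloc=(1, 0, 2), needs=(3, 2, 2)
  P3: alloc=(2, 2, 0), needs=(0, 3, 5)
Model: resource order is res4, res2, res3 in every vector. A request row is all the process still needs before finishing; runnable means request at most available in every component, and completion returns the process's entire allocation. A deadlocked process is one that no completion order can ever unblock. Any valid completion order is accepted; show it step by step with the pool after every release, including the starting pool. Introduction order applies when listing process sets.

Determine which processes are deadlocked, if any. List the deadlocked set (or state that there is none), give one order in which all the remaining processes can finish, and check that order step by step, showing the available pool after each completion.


The deadlocked set is P5, P7, P2 and P3.
Key observation: no order helps: past P8, P6, the free pool tops out at (4, 2, 4), below what each blocked process needs in res2.
The rest can finish in the order P8, P6. Verifying each step:
  pool = (3, 0, 2)
  P8: need (3, 0, 0) fits (3, 0, 2); releases (0, 2, 0), pool now (3, 2, 2)
  P6: need (3, 2, 2) fits (3, 2, 2); releases (1, 0, 2), pool now (4, 2, 4)
The blocked processes can never fit:
  P5 cannot run: need (3, 3, 2) vs free (4, 2, 4) (insufficient res2)
  P7 cannot run: need (5, 4, 2) vs free (4, 2, 4) (insufficient res4 and res2)
  P2 cannot run: need (2, 3, 5) vs free (4, 2, 4) (insufficient res2 and res3)
  P3 cannot run: need (0, 3, 5) vs free (4, 2, 4) (insufficient res2 and res3)


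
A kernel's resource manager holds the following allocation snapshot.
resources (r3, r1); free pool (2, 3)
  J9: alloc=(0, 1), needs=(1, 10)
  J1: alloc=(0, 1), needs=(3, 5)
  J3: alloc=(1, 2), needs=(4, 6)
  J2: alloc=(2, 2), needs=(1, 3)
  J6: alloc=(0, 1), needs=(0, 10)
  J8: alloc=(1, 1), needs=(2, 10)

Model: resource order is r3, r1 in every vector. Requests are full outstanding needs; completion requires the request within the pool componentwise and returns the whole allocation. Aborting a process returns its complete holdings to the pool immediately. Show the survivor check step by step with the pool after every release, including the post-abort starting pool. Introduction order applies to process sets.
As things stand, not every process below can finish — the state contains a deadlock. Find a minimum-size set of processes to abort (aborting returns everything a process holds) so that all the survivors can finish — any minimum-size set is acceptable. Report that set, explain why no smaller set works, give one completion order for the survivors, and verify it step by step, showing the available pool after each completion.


Abort J6 and J8.
Key observation: aborting J6 and J8 returns (1, 2), and J9 — hopeless before — runs at step 4 with the returned capacity in the pool.
Minimality, checking each single-abort alternative: J9 alone leaves J6 blocked (short on r1); J1 alone leaves J9 blocked (short on r1); J3 alone leaves J9 blocked (short on r1); J2 alone leaves J9 blocked (short on r1); J6 alone leaves J9 blocked (short on r1); J8 alone leaves J9 blocked (short on r1).
One survivor order: J1, J2, J3, J9. Walking it through (post-abort pool first):
  pool = (3, 5)
  J1: need (3, 5) fits (3, 5); releases (0, 1), pool now (3, 6)
  J2: need (1, 3) fits (3, 6); releases (2, 2), pool now (5, 8)
  J3: need (4, 6) fits (5, 8); releases (1, 2), pool now (6, 10)
  J9: need (1, 10) fits (6, 10); releases (0, 1), pool now (6, 11)


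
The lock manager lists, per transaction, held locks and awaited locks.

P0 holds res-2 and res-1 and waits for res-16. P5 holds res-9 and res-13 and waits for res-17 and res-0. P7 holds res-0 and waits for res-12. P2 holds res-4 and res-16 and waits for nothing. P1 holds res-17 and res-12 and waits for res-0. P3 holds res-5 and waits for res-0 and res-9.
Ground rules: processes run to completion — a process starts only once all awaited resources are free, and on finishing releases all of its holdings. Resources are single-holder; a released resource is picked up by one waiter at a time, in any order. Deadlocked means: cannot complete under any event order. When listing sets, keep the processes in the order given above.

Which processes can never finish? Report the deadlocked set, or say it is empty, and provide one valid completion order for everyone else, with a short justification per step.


The deadlocked set is P5, P7, P1 and P3.
Key observation: nobody on the ring P7 -> P1 -> P7 can start until another member finishes, which never happens; P5 and P3 wait into the deadlock from upstream.
One completion order for the rest: P2, P0.
Walking it through:
  P2 waits on nothing -> runs at once and releases res-4 and res-16
  run P0 (all its waits — res-16 — are resolved); releases res-2 and res-1


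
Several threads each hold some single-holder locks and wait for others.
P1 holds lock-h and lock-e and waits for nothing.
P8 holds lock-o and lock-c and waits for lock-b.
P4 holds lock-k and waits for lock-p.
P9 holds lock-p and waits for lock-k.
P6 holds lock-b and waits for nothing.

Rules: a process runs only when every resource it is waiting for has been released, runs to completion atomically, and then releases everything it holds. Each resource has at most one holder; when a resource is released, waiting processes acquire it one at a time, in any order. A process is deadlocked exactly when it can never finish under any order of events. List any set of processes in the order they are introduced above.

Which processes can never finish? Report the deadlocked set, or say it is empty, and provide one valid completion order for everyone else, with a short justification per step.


Deadlocked: P4 and P9.
Key observation: P4 -> P9 -> P4 is a circular wait — nothing in it can go first; no other process is dragged down with it.
One completion order for the rest: P6, P1, P8.
Step-by-step check:
  run P6 (it waits on nothing); releases lock-b
  run P1 (it waits on nothing); releases lock-h and lock-e
  P8: everything it awaited (lock-b) is free; runs, freeing lock-o and lock-c


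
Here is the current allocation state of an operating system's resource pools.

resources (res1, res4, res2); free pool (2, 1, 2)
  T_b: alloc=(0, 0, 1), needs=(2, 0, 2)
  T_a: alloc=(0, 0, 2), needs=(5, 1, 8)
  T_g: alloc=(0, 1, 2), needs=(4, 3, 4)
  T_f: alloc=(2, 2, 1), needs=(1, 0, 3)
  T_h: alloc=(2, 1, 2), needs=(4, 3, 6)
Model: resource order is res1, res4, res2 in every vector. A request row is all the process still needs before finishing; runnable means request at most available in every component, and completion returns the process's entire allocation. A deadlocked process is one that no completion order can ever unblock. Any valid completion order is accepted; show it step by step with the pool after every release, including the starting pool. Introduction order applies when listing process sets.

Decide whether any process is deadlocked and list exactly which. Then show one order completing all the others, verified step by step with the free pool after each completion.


The deadlocked set is empty.
Key observation: there is always a runnable process — T_b first — so the state unwinds completely.
A valid finishing order for the others: T_b, T_f, T_g, T_h, T_a. Check, step by step:
  pool = (2, 1, 2)
  run T_b (needs (2, 0, 2), free (2, 1, 2)); after release of (0, 0, 1) the pool is (2, 1, 3)
  run T_f (needs (1, 0, 3), free (2, 1, 3)); after release of (2, 2, 1) the pool is (4, 3, 4)
  run T_g (needs (4, 3, 4), free (4, 3, 4)); after release of (0, 1, 2) the pool is (4, 4, 6)
  run T_h (needs (4, 3, 6), free (4, 4, 6)); after release of (2, 1, 2) the pool is (6, 5, 8)
  run T_a (needs (5, 1, 8), free (6, 5, 8)); after release of (0, 0, 2) the pool is (6, 5, 10)


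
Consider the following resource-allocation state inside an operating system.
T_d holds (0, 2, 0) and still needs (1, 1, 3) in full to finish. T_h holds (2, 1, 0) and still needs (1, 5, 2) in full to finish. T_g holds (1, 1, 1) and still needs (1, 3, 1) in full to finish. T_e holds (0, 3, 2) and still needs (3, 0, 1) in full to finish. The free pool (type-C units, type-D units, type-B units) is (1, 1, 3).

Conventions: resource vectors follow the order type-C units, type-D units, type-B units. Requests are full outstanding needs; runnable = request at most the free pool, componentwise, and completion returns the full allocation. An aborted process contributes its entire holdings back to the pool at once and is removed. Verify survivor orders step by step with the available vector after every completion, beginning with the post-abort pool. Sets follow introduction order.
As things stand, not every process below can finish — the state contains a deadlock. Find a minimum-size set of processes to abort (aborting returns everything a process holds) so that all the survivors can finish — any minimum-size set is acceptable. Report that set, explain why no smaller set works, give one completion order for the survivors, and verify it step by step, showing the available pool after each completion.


Minimum abort set: T_h.
Key observation: T_e had no path to completion before; after the abort of T_h ((2, 1, 0) returned), step 1 is where it fits.
Minimality: the empty abort set fails — the state is deadlocked as it stands.
The survivors complete as T_e, T_d, T_g. Walking it through (starting from the post-abort pool):
  pool = (3, 2, 3)
  T_e needs (3, 0, 1) <= (3, 2, 3) -> finishes; pool += (0, 3, 2) = (3, 5, 5)
  T_d needs (1, 1, 3) <= (3, 5, 5) -> finishes; pool += (0, 2, 0) = (3, 7, 5)
  T_g needs (1, 3, 1) <= (3, 7, 5) -> finishes; pool += (1, 1, 1) = (4, 8, 6)


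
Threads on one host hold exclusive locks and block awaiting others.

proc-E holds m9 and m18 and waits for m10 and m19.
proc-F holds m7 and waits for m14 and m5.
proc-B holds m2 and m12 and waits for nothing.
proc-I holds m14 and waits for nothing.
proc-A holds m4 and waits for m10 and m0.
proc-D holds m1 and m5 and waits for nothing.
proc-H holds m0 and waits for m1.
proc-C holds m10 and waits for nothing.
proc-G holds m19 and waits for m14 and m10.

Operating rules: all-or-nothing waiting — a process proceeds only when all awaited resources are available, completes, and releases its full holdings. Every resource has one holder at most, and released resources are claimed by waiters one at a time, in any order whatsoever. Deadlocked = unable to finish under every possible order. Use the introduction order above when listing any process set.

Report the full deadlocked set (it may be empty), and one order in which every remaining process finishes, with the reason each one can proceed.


Nothing here is deadlocked.
Key observation: the wait relation is loop-free; peeling off processes with no waits unwinds the whole state.
The rest can finish in the order proc-D, proc-I, proc-C, proc-F, proc-G, proc-B, proc-E, proc-H, proc-A.
Check, step by step:
  run proc-D (it waits on nothing); releases m1 and m5
  run proc-I (it waits on nothing); releases m14
  run proc-C (it waits on nothing); releases m10
  proc-F waits on m14 and m5 — all released -> runs and releases m7
  proc-G waits on m14 and m10 — all released -> runs and releases m19
  run proc-B (it waits on nothing); releases m2 and m12
  proc-E waits on m10 and m19 — all released -> runs and releases m9 and m18
  proc-H waits on m1 — all released -> runs and releases m0
  proc-A waits on m10 and m0 — all released -> runs and releases m4


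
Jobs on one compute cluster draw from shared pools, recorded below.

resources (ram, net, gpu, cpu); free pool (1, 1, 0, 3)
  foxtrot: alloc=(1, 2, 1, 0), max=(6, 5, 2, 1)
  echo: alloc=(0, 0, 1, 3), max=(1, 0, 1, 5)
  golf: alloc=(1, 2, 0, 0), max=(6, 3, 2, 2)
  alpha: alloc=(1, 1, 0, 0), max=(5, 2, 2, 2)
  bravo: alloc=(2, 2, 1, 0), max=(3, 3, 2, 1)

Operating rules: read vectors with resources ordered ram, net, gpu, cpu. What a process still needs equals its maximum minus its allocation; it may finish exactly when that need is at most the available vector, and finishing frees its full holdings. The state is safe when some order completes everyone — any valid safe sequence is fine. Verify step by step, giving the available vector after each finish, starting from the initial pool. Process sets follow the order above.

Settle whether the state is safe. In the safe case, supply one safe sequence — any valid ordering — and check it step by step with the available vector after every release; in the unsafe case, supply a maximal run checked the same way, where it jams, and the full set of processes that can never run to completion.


UNSAFE.
Key observation: the wall is ram: completing echo, bravo brings the pool only to (3, 3, 2, 6), and all the rest need more.
A maximal execution: echo, bravo — then nothing else fits. Step-by-step check:
  pool = (1, 1, 0, 3)
  echo: need (1, 0, 0, 2) fits (1, 1, 0, 3); releases (0, 0, 1, 3), pool now (1, 1, 1, 6)
  bravo: need (1, 1, 1, 1) fits (1, 1, 1, 6); releases (2, 2, 1, 0), pool now (3, 3, 2, 6)
  foxtrot still needs (5, 3, 1, 1) but only (3, 3, 2, 6) is free — short on ram
  golf still needs (5, 1, 2, 2) but only (3, 3, 2, 6) is free — short on ram
  alpha still needs (4, 1, 2, 2) but only (3, 3, 2, 6) is free — short on ram
Permanently blocked: foxtrot, golf and alpha.


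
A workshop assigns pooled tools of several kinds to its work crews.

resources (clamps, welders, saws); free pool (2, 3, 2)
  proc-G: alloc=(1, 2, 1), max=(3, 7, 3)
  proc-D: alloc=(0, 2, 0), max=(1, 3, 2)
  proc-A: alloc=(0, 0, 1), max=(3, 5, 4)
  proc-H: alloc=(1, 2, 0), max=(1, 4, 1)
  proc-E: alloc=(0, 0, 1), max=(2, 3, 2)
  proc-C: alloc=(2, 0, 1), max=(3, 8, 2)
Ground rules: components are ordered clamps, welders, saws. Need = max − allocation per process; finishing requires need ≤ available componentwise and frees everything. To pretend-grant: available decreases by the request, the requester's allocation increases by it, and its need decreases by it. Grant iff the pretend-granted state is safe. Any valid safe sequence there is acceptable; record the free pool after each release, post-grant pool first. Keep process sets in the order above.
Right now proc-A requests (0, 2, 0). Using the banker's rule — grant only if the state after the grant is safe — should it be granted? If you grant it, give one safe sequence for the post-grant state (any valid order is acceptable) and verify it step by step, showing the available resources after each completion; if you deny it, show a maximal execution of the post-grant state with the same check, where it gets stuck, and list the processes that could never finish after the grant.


GRANT — the state after the grant stays safe, e.g. via proc-D, proc-H, proc-G, proc-A, proc-E, proc-C.
Key observation: with (2, 1, 2) left after the transfer, proc-D can run at once — the state stays safe.
Step-by-step check of the post-grant state:
  pool = (2, 1, 2)
  run proc-D (needs (1, 1, 2), free (2, 1, 2)); after release of (0, 2, 0) the pool is (2, 3, 2)
  run proc-H (needs (0, 2, 1), free (2, 3, 2)); after release of (1, 2, 0) the pool is (3, 5, 2)
  run proc-G (needs (2, 5, 2), free (3, 5, 2)); after release of (1, 2, 1) the pool is (4, 7, 3)
  run proc-A (needs (3, 3, 3), free (4, 7, 3)); after release of (0, 2, 1) the pool is (4, 9, 4)
  run proc-E (needs (2, 3, 1), free (4, 9, 4)); after release of (0, 0, 1) the pool is (4, 9, 5)
  run proc-C (needs (1, 8, 1), free (4, 9, 5)); after release of (2, 0, 1) the pool is (6, 9, 6)
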